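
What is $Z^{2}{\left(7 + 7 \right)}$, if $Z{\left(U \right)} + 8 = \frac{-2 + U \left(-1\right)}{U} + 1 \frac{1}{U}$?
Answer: $\frac{16129}{196} \approx 82.291$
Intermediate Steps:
$Z{\left(U \right)} = -8 + \frac{1}{U} + \frac{-2 - U}{U}$ ($Z{\left(U \right)} = -8 + \left(\frac{-2 + U \left(-1\right)}{U} + 1 \frac{1}{U}\right) = -8 + \left(\frac{-2 - U}{U} + \frac{1}{U}\right) = -8 + \left(\frac{1}{U} + \frac{-2 - U}{U}\right) = -8 + \frac{1}{U} + \frac{-2 - U}{U}$)
$Z^{2}{\left(7 + 7 \right)} = \left(-9 - \frac{1}{7 + 7}\right)^{2} = \left(-9 - \frac{1}{14}\right)^{2} = \left(- \frac{127}{14}\right)^{2} = \frac{16129}{196}$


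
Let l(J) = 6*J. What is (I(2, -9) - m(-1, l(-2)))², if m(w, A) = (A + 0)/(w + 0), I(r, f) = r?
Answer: 100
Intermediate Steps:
m(w, A) = A/w
(I(2, -9) - m(-1, l(-2)))² = (2 - 6*(-2)/(-1))² = (2 - (-12)*(-1))² = (2 - 1*12)² = (2 - 12)² = (-10)² = 100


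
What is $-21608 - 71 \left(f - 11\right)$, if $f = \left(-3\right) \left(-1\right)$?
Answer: $-21040$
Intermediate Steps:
$f = 3$
$-21608 - 71 \left(f - 11\right) = -21608 - 71 \left(3 - 11\right) = -21608 - 71 \left(-8\right) = -21608 - -568 = -21608 + 568 = -21040$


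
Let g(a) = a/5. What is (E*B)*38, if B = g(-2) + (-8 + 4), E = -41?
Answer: 34276/5 ≈ 6855.2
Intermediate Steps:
g(a) = a/5 (g(a) = a*(⅕) = a/5)
B = -22/5 (B = (⅕)*(-2) + (-8 + 4) = -⅖ - 4 = -22/5 ≈ -4.4000)
(E*B)*38 = -41*(-22/5)*38 = (902/5)*38 = 34276/5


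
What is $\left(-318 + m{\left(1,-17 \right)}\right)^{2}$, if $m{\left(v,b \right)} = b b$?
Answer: $841$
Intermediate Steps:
$m{\left(v,b \right)} = b^{2}$
$\left(-318 + m{\left(1,-17 \right)}\right)^{2} = \left(-318 + \left(-17\right)^{2}\right)^{2} = \left(-318 + 289\right)^{2} = \left(-29\right)^{2} = 841$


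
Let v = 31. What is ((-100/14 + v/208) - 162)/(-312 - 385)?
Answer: 246055/1014832 ≈ 0.24246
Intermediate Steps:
((-100/14 + v/208) - 162)/(-312 - 385) = ((-100/14 + 31/208) - 162)/(-312 - 385) = ((-100*1/14 + 31*(1/208)) - 162)/(-697) = ((-50/7 + 31/208) - 162)*(-1/697) = (-10183/1456 - 162)*(-1/697) = -246055/1456*(-1/697) = 246055/1014832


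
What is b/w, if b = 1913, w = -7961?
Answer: -1913/7961 ≈ -0.24030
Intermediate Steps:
b/w = 1913/(-7961) = 1913*(-1/7961) = -1913/7961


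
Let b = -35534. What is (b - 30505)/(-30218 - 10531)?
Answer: 22013/13583 ≈ 1.6206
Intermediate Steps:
(b - 30505)/(-30218 - 10531) = (-35534 - 30505)/(-30218 - 10531) = -66039/(-40749) = -66039*(-1/40749) = 22013/13583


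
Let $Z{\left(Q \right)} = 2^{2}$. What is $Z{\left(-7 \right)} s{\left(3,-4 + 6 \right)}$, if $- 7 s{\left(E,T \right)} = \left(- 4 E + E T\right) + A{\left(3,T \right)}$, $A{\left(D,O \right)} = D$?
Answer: $\frac{12}{7} \approx 1.7143$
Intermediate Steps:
$s{\left(E,T \right)} = - \frac{3}{7} + \frac{4 E}{7} - \frac{E T}{7}$ ($s{\left(E,T \right)} = - \frac{\left(- 4 E + E T\right) + 3}{7} = - \frac{3 - 4 E + E T}{7} = - \frac{3}{7} + \frac{4 E}{7} - \frac{E T}{7}$)
$Z{\left(Q \right)} = 4$
$Z{\left(-7 \right)} s{\left(3,-4 + 6 \right)} = 4 \left(- \frac{3}{7} + \frac{4}{7} \cdot 3 - \frac{3 \left(-4 + 6\right)}{7}\right) = 4 \left(- \frac{3}{7} + \frac{12}{7} - \frac{3}{7} \cdot 2\right) = 4 \left(- \frac{3}{7} + \frac{12}{7} - \frac{6}{7}\right) = 4 \cdot \frac{3}{7} = \frac{12}{7}$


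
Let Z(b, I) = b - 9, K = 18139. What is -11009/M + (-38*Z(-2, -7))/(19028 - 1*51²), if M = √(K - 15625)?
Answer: 418/16427 - 11009*√2514/2514 ≈ -219.54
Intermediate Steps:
M = √2514 (M = √(18139 - 15625) = √2514 ≈ 50.140)
Z(b, I) = -9 + b
-11009/M + (-38*Z(-2, -7))/(19028 - 1*51²) = -11009*√2514/2514 + (-38*(-9 - 2))/(19028 - 1*51²) = -11009*√2514/2514 + (-38*(-11))/(19028 - 1*2601) = -11009*√2514/2514 + 418/(19028 - 2601) = -11009*√2514/2514 + 418/16427 = 418/16427 - 11009*√2514/2514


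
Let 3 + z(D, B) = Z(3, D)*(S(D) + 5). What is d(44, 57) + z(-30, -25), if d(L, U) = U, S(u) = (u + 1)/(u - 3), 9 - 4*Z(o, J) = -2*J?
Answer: -461/22 ≈ -20.955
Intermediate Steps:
Z(o, J) = 9/4 + J/2 (Z(o, J) = 9/4 - (-1)*J/2 = 9/4 + J/2)
S(u) = (1 + u)/(-3 + u)
z(D, B) = -3 + (5 + (1 + D)/(-3 + D))*(9/4 + D/2) (z(D, B) = -3 + (9/4 + D/2)*((1 + D)/(-3 + D) + 5) = -3 + (9/4 + D/2)*(5 + (1 + D)/(-3 + D)) = -3 + (5 + (1 + D)/(-3 + D))*(9/4 + D/2))
d(44, 57) + z(-30, -25) = 57 + (-45 + 6*(-30)**2 + 7*(-30))/(2*(-3 - 30)) = 57 + (1/2)*(-45 + 6*900 - 210)/(-33) = 57 + (1/2)*(-1/33)*(-45 + 5400 - 210) = 57 + (1/2)*(-1/33)*5145 = 57 - 1715/22 = -461/22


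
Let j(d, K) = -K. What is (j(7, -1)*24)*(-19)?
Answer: -456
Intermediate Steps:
(j(7, -1)*24)*(-19) = (-1*(-1)*24)*(-19) = (1*24)*(-19) = 24*(-19) = -456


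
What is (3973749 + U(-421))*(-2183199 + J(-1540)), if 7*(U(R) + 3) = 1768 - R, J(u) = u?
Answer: -60775967429729/7 ≈ -8.6823e+12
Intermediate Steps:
U(R) = 1747/7 - R/7 (U(R) = -3 + (1768 - R)/7 = -3 + (1768/7 - R/7) = 1747/7 - R/7)
(3973749 + U(-421))*(-2183199 + J(-1540)) = (3973749 + (1747/7 - ⅐*(-421)))*(-2183199 - 1540) = (3973749 + (1747/7 + 421/7))*(-2184739) = (3973749 + 2168/7)*(-2184739) = (27818411/7)*(-2184739) = -60775967429729/7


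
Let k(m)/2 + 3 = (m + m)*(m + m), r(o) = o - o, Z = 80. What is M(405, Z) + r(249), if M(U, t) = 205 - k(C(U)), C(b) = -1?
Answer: 203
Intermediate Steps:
r(o) = 0
k(m) = -6 + 8*m² (k(m) = -6 + 2*((m + m)*(m + m)) = -6 + 2*((2*m)*(2*m)) = -6 + 2*(4*m²) = -6 + 8*m²)
M(U, t) = 203 (M(U, t) = 205 - (-6 + 8*(-1)²) = 205 - (-6 + 8*1) = 205 - (-6 + 8) = 205 - 1*2 = 205 - 2 = 203)
M(405, Z) + r(249) = 203 + 0 = 203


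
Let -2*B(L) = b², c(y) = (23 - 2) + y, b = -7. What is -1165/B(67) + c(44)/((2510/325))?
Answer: 1376685/24598 ≈ 55.967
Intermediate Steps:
c(y) = 21 + y
B(L) = -49/2 (B(L) = -½*(-7)² = -½*49 = -49/2)
-1165/B(67) + c(44)/((2510/325)) = -1165/(-49/2) + (21 + 44)/((2510/325)) = -1165*(-2/49) + 65/((2510*(1/325))) = 2330/49 + 65/(502/65) = 2330/49 + 65*(65/502) = 2330/49 + 4225/502 = 1376685/24598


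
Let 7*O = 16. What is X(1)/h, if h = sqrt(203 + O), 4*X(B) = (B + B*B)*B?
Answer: sqrt(10059)/2874 ≈ 0.034897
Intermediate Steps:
O = 16/7 (O = (1/7)*16 = 16/7 ≈ 2.2857)
X(B) = B*(B + B**2)/4 (X(B) = ((B + B*B)*B)/4 = ((B + B**2)*B)/4 = (B*(B + B**2))/4 = B*(B + B**2)/4)
h = sqrt(10059)/7 (h = sqrt(203 + 16/7) = sqrt(1437/7) = sqrt(10059)/7 ≈ 14.328)
X(1)/h = ((1/4)*1**2*(1 + 1))/((sqrt(10059)/7)) = ((1/4)*1*2)*(sqrt(10059)/1437) = (sqrt(10059)/1437)/2 = sqrt(10059)/2874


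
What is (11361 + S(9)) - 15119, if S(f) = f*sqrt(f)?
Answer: -3731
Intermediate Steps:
S(f) = f**(3/2)
(11361 + S(9)) - 15119 = (11361 + 9**(3/2)) - 15119 = (11361 + 27) - 15119 = 11388 - 15119 = -3731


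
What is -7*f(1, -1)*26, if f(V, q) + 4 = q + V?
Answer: 728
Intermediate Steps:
f(V, q) = -4 + V + q (f(V, q) = -4 + (q + V) = -4 + (V + q) = -4 + V + q)
-7*f(1, -1)*26 = -7*(-4 + 1 - 1)*26 = -7*(-4)*26 = 28*26 = 728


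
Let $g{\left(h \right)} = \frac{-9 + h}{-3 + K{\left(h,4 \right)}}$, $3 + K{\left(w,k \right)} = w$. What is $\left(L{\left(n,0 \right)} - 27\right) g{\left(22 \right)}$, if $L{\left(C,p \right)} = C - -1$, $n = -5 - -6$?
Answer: $- \frac{325}{16} \approx -20.313$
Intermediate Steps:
$n = 1$ ($n = -5 + 6 = 1$)
$K{\left(w,k \right)} = -3 + w$
$g{\left(h \right)} = \frac{-9 + h}{-6 + h}$ ($g{\left(h \right)} = \frac{-9 + h}{-3 + \left(-3 + h\right)} = \frac{-9 + h}{-6 + h}$)
$L{\left(C,p \right)} = 1 + C$ ($L{\left(C,p \right)} = C + 1 = 1 + C$)
$\left(L{\left(n,0 \right)} - 27\right) g{\left(22 \right)} = \left(\left(1 + 1\right) - 27\right) \frac{-9 + 22}{-6 + 22} = \left(2 - 27\right) \frac{1}{16} \cdot 13 = - 25 \cdot \frac{1}{16} \cdot 13 = \left(-25\right) \frac{13}{16} = - \frac{325}{16}$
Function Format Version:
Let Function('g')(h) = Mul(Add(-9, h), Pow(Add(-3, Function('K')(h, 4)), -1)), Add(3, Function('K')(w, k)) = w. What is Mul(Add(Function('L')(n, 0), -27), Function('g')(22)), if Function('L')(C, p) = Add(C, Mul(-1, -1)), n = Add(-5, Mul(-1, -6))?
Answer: Rational(-325, 16) ≈ -20.313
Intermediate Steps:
n = 1 (n = Add(-5, 6) = 1)
Function('K')(w, k) = Add(-3, w)
Function('g')(h) = Mul(Pow(Add(-6, h), -1), Add(-9, h)) (Function('g')(h) = Mul(Add(-9, h), Pow(Add(-3, Add(-3, h)), -1)) = Mul(Add(-9, h), Pow(Add(-6, h), -1)) = Mul(Pow(Add(-6, h), -1), Add(-9, h)))
Function('L')(C, p) = Add(1, C) (Function('L')(C, p) = Add(C, 1) = Add(1, C))
Mul(Add(Function('L')(n, 0), -27), Function('g')(22)) = Mul(Add(Add(1, 1), -27), Mul(Pow(Add(-6, 22), -1), Add(-9, 22))) = Mul(Add(2, -27), Mul(Pow(16, -1), 13)) = Mul(-25, Mul(Rational(1, 16), 13)) = Mul(-25, Rational(13, 16)) = Rational(-325, 16)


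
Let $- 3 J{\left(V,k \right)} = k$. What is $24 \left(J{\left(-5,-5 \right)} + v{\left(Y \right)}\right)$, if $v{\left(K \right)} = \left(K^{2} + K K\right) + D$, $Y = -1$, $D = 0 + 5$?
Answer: $208$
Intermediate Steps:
$D = 5$
$J{\left(V,k \right)} = - \frac{k}{3}$
$v{\left(K \right)} = 5 + 2 K^{2}$ ($v{\left(K \right)} = \left(K^{2} + K K\right) + 5 = \left(K^{2} + K^{2}\right) + 5 = 2 K^{2} + 5 = 5 + 2 K^{2}$)
$24 \left(J{\left(-5,-5 \right)} + v{\left(Y \right)}\right) = 24 \left(\left(- \frac{1}{3}\right) \left(-5\right) + \left(5 + 2 \left(-1\right)^{2}\right)\right) = 24 \left(\frac{5}{3} + \left(5 + 2 \cdot 1\right)\right) = 24 \left(\frac{5}{3} + \left(5 + 2\right)\right) = 24 \left(\frac{5}{3} + 7\right) = 24 \cdot \frac{26}{3} = 208$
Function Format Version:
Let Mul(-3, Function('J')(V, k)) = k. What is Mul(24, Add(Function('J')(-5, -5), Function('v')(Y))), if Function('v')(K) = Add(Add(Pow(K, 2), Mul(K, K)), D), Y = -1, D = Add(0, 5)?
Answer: 208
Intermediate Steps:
D = 5
Function('J')(V, k) = Mul(Rational(-1, 3), k)
Function('v')(K) = Add(5, Mul(2, Pow(K, 2))) (Function('v')(K) = Add(Add(Pow(K, 2), Mul(K, K)), 5) = Add(Add(Pow(K, 2), Pow(K, 2)), 5) = Add(Mul(2, Pow(K, 2)), 5) = Add(5, Mul(2, Pow(K, 2))))
Mul(24, Add(Function('J')(-5, -5), Function('v')(Y))) = Mul(24, Add(Mul(Rational(-1, 3), -5), Add(5, Mul(2, Pow(-1, 2))))) = Mul(24, Add(Rational(5, 3), Add(5, Mul(2, 1)))) = Mul(24, Add(Rational(5, 3), Add(5, 2))) = Mul(24, Add(Rational(5, 3), 7)) = Mul(24, Rational(26, 3)) = 208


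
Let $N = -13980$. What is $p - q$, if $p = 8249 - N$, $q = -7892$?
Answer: $30121$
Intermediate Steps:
$p = 22229$ ($p = 8249 - -13980 = 8249 + 13980 = 22229$)
$p - q = 22229 - -7892 = 22229 + 7892 = 30121$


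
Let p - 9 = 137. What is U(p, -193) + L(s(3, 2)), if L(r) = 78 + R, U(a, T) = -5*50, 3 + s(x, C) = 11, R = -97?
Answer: -269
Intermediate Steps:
p = 146 (p = 9 + 137 = 146)
s(x, C) = 8 (s(x, C) = -3 + 11 = 8)
U(a, T) = -250
L(r) = -19 (L(r) = 78 - 97 = -19)
U(p, -193) + L(s(3, 2)) = -250 - 19 = -269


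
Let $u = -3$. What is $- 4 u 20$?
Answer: $240$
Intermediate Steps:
$- 4 u 20 = \left(-4\right) \left(-3\right) 20 = 12 \cdot 20 = 240$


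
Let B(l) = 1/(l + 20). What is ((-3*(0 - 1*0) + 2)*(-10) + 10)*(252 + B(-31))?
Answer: -27710/11 ≈ -2519.1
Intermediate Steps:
B(l) = 1/(20 + l)
((-3*(0 - 1*0) + 2)*(-10) + 10)*(252 + B(-31)) = ((-3*(0 - 1*0) + 2)*(-10) + 10)*(252 + 1/(20 - 31)) = ((-3*(0 + 0) + 2)*(-10) + 10)*(252 + 1/(-11)) = ((-3*0 + 2)*(-10) + 10)*(252 - 1/11) = ((0 + 2)*(-10) + 10)*(2771/11) = (2*(-10) + 10)*(2771/11) = (-20 + 10)*(2771/11) = -10*2771/11 = -27710/11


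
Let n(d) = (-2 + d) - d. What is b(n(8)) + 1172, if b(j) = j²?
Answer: 1176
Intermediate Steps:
n(d) = -2
b(n(8)) + 1172 = (-2)² + 1172 = 4 + 1172 = 1176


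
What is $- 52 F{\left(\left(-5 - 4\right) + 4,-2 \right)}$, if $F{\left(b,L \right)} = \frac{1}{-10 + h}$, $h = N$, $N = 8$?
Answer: $26$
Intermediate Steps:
$h = 8$
$F{\left(b,L \right)} = - \frac{1}{2}$ ($F{\left(b,L \right)} = \frac{1}{-10 + 8} = \frac{1}{-2} = - \frac{1}{2}$)
$- 52 F{\left(\left(-5 - 4\right) + 4,-2 \right)} = \left(-52\right) \left(- \frac{1}{2}\right) = 26$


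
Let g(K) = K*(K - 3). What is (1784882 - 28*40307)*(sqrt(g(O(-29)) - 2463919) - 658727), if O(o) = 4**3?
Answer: -432313307922 + 1968858*I*sqrt(273335) ≈ -4.3231e+11 + 1.0293e+9*I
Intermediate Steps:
O(o) = 64
g(K) = K*(-3 + K)
(1784882 - 28*40307)*(sqrt(g(O(-29)) - 2463919) - 658727) = (1784882 - 28*40307)*(sqrt(64*(-3 + 64) - 2463919) - 658727) = (1784882 - 1128596)*(sqrt(64*61 - 2463919) - 658727) = 656286*(sqrt(3904 - 2463919) - 658727) = 656286*(sqrt(-2460015) - 658727) = 656286*(3*I*sqrt(273335) - 658727) = 656286*(-658727 + 3*I*sqrt(273335)) = -432313307922 + 1968858*I*sqrt(273335)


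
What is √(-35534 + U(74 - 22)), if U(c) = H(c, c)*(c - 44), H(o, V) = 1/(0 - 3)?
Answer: I*√319830/3 ≈ 188.51*I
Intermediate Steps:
H(o, V) = -⅓ (H(o, V) = 1/(-3) = -⅓)
U(c) = 44/3 - c/3 (U(c) = -(c - 44)/3 = -(-44 + c)/3 = 44/3 - c/3)
√(-35534 + U(74 - 22)) = √(-35534 + (44/3 - (74 - 22)/3)) = √(-35534 + (44/3 - ⅓*52)) = √(-35534 + (44/3 - 52/3)) = √(-35534 - 8/3) = √(-106610/3) = I*√319830/3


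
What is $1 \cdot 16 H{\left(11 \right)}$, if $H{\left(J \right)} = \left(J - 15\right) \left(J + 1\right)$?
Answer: $-768$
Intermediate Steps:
$H{\left(J \right)} = \left(1 + J\right) \left(-15 + J\right)$ ($H{\left(J \right)} = \left(J - 15\right) \left(1 + J\right) = \left(-15 + J\right) \left(1 + J\right) = \left(1 + J\right) \left(-15 + J\right)$)
$1 \cdot 16 H{\left(11 \right)} = 1 \cdot 16 \left(-15 + 11^{2} - 154\right) = 16 \left(-15 + 121 - 154\right) = 16 \left(-48\right) = -768$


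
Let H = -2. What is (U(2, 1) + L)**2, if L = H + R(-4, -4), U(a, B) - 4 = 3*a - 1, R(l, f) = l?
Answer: 9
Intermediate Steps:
U(a, B) = 3 + 3*a (U(a, B) = 4 + (3*a - 1) = 4 + (-1 + 3*a) = 3 + 3*a)
L = -6 (L = -2 - 4 = -6)
(U(2, 1) + L)**2 = ((3 + 3*2) - 6)**2 = ((3 + 6) - 6)**2 = (9 - 6)**2 = 3**2 = 9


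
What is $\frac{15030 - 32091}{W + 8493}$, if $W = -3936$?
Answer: $- \frac{5687}{1519} \approx -3.7439$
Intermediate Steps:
$\frac{15030 - 32091}{W + 8493} = \frac{15030 - 32091}{-3936 + 8493} = - \frac{17061}{4557} = \left(-17061\right) \frac{1}{4557} = - \frac{5687}{1519}$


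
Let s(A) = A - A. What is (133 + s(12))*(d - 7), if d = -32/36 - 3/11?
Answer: -107464/99 ≈ -1085.5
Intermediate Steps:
d = -115/99 (d = -32*1/36 - 3*1/11 = -8/9 - 3/11 = -115/99 ≈ -1.1616)
s(A) = 0
(133 + s(12))*(d - 7) = (133 + 0)*(-115/99 - 7) = 133*(-808/99) = -107464/99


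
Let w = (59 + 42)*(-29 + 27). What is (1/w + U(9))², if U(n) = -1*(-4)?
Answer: 651249/40804 ≈ 15.960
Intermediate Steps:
U(n) = 4
w = -202 (w = 101*(-2) = -202)
(1/w + U(9))² = (1/(-202) + 4)² = (-1/202 + 4)² = (807/202)² = 651249/40804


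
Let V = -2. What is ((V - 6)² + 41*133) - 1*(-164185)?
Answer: 169702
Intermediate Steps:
((V - 6)² + 41*133) - 1*(-164185) = ((-2 - 6)² + 41*133) - 1*(-164185) = ((-8)² + 5453) + 164185 = (64 + 5453) + 164185 = 5517 + 164185 = 169702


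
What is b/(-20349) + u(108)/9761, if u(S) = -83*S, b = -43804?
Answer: 245162408/198626589 ≈ 1.2343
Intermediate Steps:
b/(-20349) + u(108)/9761 = -43804/(-20349) - 83*108/9761 = -43804*(-1/20349) - 8964*1/9761 = 43804/20349 - 8964/9761 = 245162408/198626589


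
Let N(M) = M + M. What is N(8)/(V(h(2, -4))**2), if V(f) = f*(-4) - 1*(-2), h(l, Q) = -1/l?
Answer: 1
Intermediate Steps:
V(f) = 2 - 4*f (V(f) = -4*f + 2 = 2 - 4*f)
N(M) = 2*M
N(8)/(V(h(2, -4))**2) = (2*8)/((2 - (-4)/2)**2) = 16/((2 - (-4)/2)**2) = 16/((2 - 4*(-1/2))**2) = 16/((2 + 2)**2) = 16/(4**2) = 16/16 = 16*(1/16) = 1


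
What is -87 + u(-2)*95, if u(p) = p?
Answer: -277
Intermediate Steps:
-87 + u(-2)*95 = -87 - 2*95 = -87 - 190 = -277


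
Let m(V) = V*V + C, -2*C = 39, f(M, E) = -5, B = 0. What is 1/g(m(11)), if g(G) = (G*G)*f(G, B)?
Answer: -4/206045 ≈ -1.9413e-5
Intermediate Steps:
C = -39/2 (C = -1/2*39 = -39/2 ≈ -19.500)
m(V) = -39/2 + V**2 (m(V) = V*V - 39/2 = V**2 - 39/2 = -39/2 + V**2)
g(G) = -5*G**2 (g(G) = (G*G)*(-5) = G**2*(-5) = -5*G**2)
1/g(m(11)) = 1/(-5*(-39/2 + 11**2)**2) = 1/(-5*(-39/2 + 121)**2) = 1/(-5*(203/2)**2) = 1/(-5*41209/4) = 1/(-206045/4) = -4/206045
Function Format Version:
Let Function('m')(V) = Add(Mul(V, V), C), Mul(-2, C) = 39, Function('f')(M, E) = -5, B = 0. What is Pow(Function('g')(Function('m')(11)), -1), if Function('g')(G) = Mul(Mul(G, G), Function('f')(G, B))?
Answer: Rational(-4, 206045) ≈ -1.9413e-5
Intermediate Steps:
C = Rational(-39, 2) (C = Mul(Rational(-1, 2), 39) = Rational(-39, 2) ≈ -19.500)
Function('m')(V) = Add(Rational(-39, 2), Pow(V, 2)) (Function('m')(V) = Add(Mul(V, V), Rational(-39, 2)) = Add(Pow(V, 2), Rational(-39, 2)) = Add(Rational(-39, 2), Pow(V, 2)))
Function('g')(G) = Mul(-5, Pow(G, 2)) (Function('g')(G) = Mul(Mul(G, G), -5) = Mul(Pow(G, 2), -5) = Mul(-5, Pow(G, 2)))
Pow(Function('g')(Function('m')(11)), -1) = Pow(Mul(-5, Pow(Add(Rational(-39, 2), Pow(11, 2)), 2)), -1) = Pow(Mul(-5, Pow(Add(Rational(-39, 2), 121), 2)), -1) = Pow(Mul(-5, Pow(Rational(203, 2), 2)), -1) = Pow(Mul(-5, Rational(41209, 4)), -1) = Pow(Rational(-206045, 4), -1) = Rational(-4, 206045)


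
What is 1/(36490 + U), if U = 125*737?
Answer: 1/128615 ≈ 7.7751e-6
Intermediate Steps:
U = 92125
1/(36490 + U) = 1/(36490 + 92125) = 1/128615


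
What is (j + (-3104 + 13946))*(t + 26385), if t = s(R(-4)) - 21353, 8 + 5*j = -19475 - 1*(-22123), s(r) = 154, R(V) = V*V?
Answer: 58964820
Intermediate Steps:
R(V) = V**2
j = 528 (j = -8/5 + (-19475 - 1*(-22123))/5 = -8/5 + (-19475 + 22123)/5 = -8/5 + (1/5)*2648 = -8/5 + 2648/5 = 528)
t = -21199 (t = 154 - 21353 = -21199)
(j + (-3104 + 13946))*(t + 26385) = (528 + (-3104 + 13946))*(-21199 + 26385) = (528 + 10842)*5186 = 11370*5186 = 58964820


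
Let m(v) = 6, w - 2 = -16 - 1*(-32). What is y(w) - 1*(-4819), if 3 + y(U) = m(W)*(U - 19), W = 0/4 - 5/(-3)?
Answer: 4810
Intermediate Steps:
W = 5/3 (W = 0*(¼) - 5*(-⅓) = 0 + 5/3 = 5/3 ≈ 1.6667)
w = 18 (w = 2 + (-16 - 1*(-32)) = 2 + (-16 + 32) = 2 + 16 = 18)
y(U) = -117 + 6*U (y(U) = -3 + 6*(U - 19) = -3 + 6*(-19 + U) = -3 + (-114 + 6*U) = -117 + 6*U)
y(w) - 1*(-4819) = (-117 + 6*18) - 1*(-4819) = (-117 + 108) + 4819 = -9 + 4819 = 4810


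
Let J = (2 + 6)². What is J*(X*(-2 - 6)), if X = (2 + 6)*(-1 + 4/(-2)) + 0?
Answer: 12288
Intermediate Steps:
X = -24 (X = 8*(-1 + 4*(-½)) + 0 = 8*(-1 - 2) + 0 = 8*(-3) + 0 = -24 + 0 = -24)
J = 64 (J = 8² = 64)
J*(X*(-2 - 6)) = 64*(-24*(-2 - 6)) = 64*(-24*(-8)) = 64*192 = 12288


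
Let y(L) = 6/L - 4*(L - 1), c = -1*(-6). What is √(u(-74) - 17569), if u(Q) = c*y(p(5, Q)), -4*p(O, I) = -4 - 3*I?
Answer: I*√192919645/109 ≈ 127.43*I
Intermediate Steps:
c = 6
p(O, I) = 1 + 3*I/4 (p(O, I) = -(-4 - 3*I)/4 = 1 + 3*I/4)
y(L) = 4 - 4*L + 6/L (y(L) = 6/L - 4*(-1 + L) = 6/L + (4 - 4*L) = 4 - 4*L + 6/L)
u(Q) = -18*Q + 36/(1 + 3*Q/4) (u(Q) = 6*(4 - 4*(1 + 3*Q/4) + 6/(1 + 3*Q/4)) = 6*(4 + (-4 - 3*Q) + 6/(1 + 3*Q/4)) = 6*(-3*Q + 6/(1 + 3*Q/4)) = -18*Q + 36/(1 + 3*Q/4))
√(u(-74) - 17569) = √(18*(8 - 1*(-74)*(4 + 3*(-74)))/(4 + 3*(-74)) - 17569) = √(18*(8 - 1*(-74)*(4 - 222))/(4 - 222) - 17569) = √(18*(8 - 1*(-74)*(-218))/(-218) - 17569) = √(18*(-1/218)*(8 - 16132) - 17569) = √(18*(-1/218)*(-16124) - 17569) = √(145116/109 - 17569) = √(-1769905/109) = I*√192919645/109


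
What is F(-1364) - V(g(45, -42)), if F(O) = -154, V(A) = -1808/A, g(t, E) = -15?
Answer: -4118/15 ≈ -274.53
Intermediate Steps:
F(-1364) - V(g(45, -42)) = -154 - (-1808)/(-15) = -154 - (-1808)*(-1)/15 = -154 - 1*1808/15 = -154 - 1808/15 = -4118/15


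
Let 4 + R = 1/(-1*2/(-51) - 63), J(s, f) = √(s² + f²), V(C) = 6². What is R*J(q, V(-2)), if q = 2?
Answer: -128950*√13/3211 ≈ -144.79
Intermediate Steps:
V(C) = 36
J(s, f) = √(f² + s²)
R = -12895/3211 (R = -4 + 1/(-1*2/(-51) - 63) = -4 + 1/(-2*(-1/51) - 63) = -4 + 1/(2/51 - 63) = -4 + 1/(-3211/51) = -4 - 51/3211 = -12895/3211 ≈ -4.0159)
R*J(q, V(-2)) = -12895*√(36² + 2²)/3211 = -12895*√(1296 + 4)/3211 = -128950*√13/3211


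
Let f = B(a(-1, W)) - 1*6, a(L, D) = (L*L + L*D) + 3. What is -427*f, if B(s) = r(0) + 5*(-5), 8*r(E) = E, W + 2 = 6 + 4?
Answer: 13237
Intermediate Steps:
W = 8 (W = -2 + (6 + 4) = -2 + 10 = 8)
a(L, D) = 3 + L² + D*L (a(L, D) = (L² + D*L) + 3 = 3 + L² + D*L)
r(E) = E/8
B(s) = -25 (B(s) = (⅛)*0 + 5*(-5) = 0 - 25 = -25)
f = -31 (f = -25 - 1*6 = -25 - 6 = -31)
-427*f = -427*(-31) = 13237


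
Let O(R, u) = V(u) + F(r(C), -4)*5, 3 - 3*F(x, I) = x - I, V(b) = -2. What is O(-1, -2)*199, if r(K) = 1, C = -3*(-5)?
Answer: -3184/3 ≈ -1061.3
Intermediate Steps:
C = 15
F(x, I) = 1 - x/3 + I/3 (F(x, I) = 1 - (x - I)/3 = 1 + (-x/3 + I/3) = 1 - x/3 + I/3)
O(R, u) = -16/3 (O(R, u) = -2 + (1 - ⅓*1 + (⅓)*(-4))*5 = -2 + (1 - ⅓ - 4/3)*5 = -2 - ⅔*5 = -2 - 10/3 = -16/3)
O(-1, -2)*199 = -16/3*199 = -3184/3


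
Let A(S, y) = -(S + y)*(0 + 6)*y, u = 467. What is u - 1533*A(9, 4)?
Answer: 478763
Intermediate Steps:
A(S, y) = -y*(6*S + 6*y) (A(S, y) = -(S + y)*6*y = -(6*S + 6*y)*y = -y*(6*S + 6*y))
u - 1533*A(9, 4) = 467 - (-9198)*4*(9 + 4) = 467 - (-9198)*4*13 = 467 - 1533*(-312) = 467 + 478296 = 478763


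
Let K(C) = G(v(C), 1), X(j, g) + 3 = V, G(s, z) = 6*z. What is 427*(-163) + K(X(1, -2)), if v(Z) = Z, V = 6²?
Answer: -69595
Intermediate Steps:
V = 36
X(j, g) = 33 (X(j, g) = -3 + 36 = 33)
K(C) = 6 (K(C) = 6*1 = 6)
427*(-163) + K(X(1, -2)) = 427*(-163) + 6 = -69601 + 6 = -69595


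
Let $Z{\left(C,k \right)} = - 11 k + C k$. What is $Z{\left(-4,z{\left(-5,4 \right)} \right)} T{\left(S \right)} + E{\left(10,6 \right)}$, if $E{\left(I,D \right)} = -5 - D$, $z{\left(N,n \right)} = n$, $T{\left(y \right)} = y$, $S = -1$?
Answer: $49$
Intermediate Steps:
$Z{\left(-4,z{\left(-5,4 \right)} \right)} T{\left(S \right)} + E{\left(10,6 \right)} = 4 \left(-11 - 4\right) \left(-1\right) - 11 = 4 \left(-15\right) \left(-1\right) - 11 = \left(-60\right) \left(-1\right) - 11 = 60 - 11 = 49$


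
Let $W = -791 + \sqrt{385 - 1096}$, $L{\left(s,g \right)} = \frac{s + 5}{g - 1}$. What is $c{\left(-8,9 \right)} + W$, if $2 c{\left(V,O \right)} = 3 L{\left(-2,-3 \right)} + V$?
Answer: $- \frac{6369}{8} + 3 i \sqrt{79} \approx -796.13 + 26.665 i$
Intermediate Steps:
$L{\left(s,g \right)} = \frac{5 + s}{-1 + g}$
$c{\left(V,O \right)} = - \frac{9}{8} + \frac{V}{2}$ ($c{\left(V,O \right)} = \frac{3 \frac{5 - 2}{-1 - 3} + V}{2} = \frac{3 \frac{1}{-4} \cdot 3 + V}{2} = \frac{3 \left(\left(- \frac{1}{4}\right) 3\right) + V}{2} = \frac{3 \left(- \frac{3}{4}\right) + V}{2} = \frac{- \frac{9}{4} + V}{2} = - \frac{9}{8} + \frac{V}{2}$)
$W = -791 + 3 i \sqrt{79}$ ($W = -791 + \sqrt{-711} = -791 + 3 i \sqrt{79} \approx -791.0 + 26.665 i$)
$c{\left(-8,9 \right)} + W = \left(- \frac{9}{8} + \frac{1}{2} \left(-8\right)\right) - \left(791 - 3 i \sqrt{79}\right) = \left(- \frac{9}{8} - 4\right) - \left(791 - 3 i \sqrt{79}\right) = - \frac{41}{8} - \left(791 - 3 i \sqrt{79}\right) = - \frac{6369}{8} + 3 i \sqrt{79}$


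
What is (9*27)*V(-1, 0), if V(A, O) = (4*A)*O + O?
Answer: 0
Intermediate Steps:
V(A, O) = O + 4*A*O (V(A, O) = 4*A*O + O = O + 4*A*O)
(9*27)*V(-1, 0) = (9*27)*(0*(1 + 4*(-1))) = 243*(0*(1 - 4)) = 243*(0*(-3)) = 243*0 = 0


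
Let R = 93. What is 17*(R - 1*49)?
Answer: 748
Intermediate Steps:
17*(R - 1*49) = 17*(93 - 1*49) = 17*(93 - 49) = 17*44 = 748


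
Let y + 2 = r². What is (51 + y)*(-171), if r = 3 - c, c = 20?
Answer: -57798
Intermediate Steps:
r = -17 (r = 3 - 1*20 = 3 - 20 = -17)
y = 287 (y = -2 + (-17)² = -2 + 289 = 287)
(51 + y)*(-171) = (51 + 287)*(-171) = 338*(-171) = -57798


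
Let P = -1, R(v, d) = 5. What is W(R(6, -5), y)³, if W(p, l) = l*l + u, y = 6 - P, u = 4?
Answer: 148877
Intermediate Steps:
y = 7 (y = 6 - 1*(-1) = 6 + 1 = 7)
W(p, l) = 4 + l² (W(p, l) = l*l + 4 = l² + 4 = 4 + l²)
W(R(6, -5), y)³ = (4 + 7²)³ = (4 + 49)³ = 53³ = 148877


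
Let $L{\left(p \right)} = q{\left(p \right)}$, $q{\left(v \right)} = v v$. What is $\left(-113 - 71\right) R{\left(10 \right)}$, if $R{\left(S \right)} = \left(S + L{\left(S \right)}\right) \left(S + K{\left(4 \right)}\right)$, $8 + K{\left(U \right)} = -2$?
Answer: $0$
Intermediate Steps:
$K{\left(U \right)} = -10$ ($K{\left(U \right)} = -8 - 2 = -10$)
$q{\left(v \right)} = v^{2}$
$L{\left(p \right)} = p^{2}$
$R{\left(S \right)} = \left(-10 + S\right) \left(S + S^{2}\right)$ ($R{\left(S \right)} = \left(S + S^{2}\right) \left(S - 10\right) = \left(S + S^{2}\right) \left(-10 + S\right) = \left(-10 + S\right) \left(S + S^{2}\right)$)
$\left(-113 - 71\right) R{\left(10 \right)} = \left(-113 - 71\right) 10 \left(-10 + 10^{2} - 90\right) = - 184 \cdot 10 \left(-10 + 100 - 90\right) = - 184 \cdot 10 \cdot 0 = \left(-184\right) 0 = 0$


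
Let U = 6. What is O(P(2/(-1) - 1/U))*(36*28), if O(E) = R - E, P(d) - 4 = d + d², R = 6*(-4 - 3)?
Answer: -48916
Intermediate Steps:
R = -42 (R = 6*(-7) = -42)
P(d) = 4 + d + d² (P(d) = 4 + (d + d²) = 4 + d + d²)
O(E) = -42 - E
O(P(2/(-1) - 1/U))*(36*28) = (-42 - (4 + (2/(-1) - 1/6) + (2/(-1) - 1/6)²))*(36*28) = (-42 - (4 + (2*(-1) - 1*⅙) + (2*(-1) - 1*⅙)²))*1008 = (-42 - (4 + (-2 - ⅙) + (-2 - ⅙)²))*1008 = (-42 - (4 - 13/6 + (-13/6)²))*1008 = (-42 - (4 - 13/6 + 169/36))*1008 = (-42 - 1*235/36)*1008 = (-42 - 235/36)*1008 = -1747/36*1008 = -48916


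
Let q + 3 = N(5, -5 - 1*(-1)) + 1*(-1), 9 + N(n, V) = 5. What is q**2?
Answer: 64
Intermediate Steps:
N(n, V) = -4 (N(n, V) = -9 + 5 = -4)
q = -8 (q = -3 + (-4 + 1*(-1)) = -3 + (-4 - 1) = -3 - 5 = -8)
q**2 = (-8)**2 = 64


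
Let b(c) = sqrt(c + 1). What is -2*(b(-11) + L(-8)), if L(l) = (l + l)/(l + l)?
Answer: -2 - 2*I*sqrt(10) ≈ -2.0 - 6.3246*I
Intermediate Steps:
b(c) = sqrt(1 + c)
L(l) = 1 (L(l) = (2*l)/((2*l)) = (2*l)*(1/(2*l)) = 1)
-2*(b(-11) + L(-8)) = -2*(sqrt(1 - 11) + 1) = -2*(sqrt(-10) + 1) = -2*(I*sqrt(10) + 1) = -2*(1 + I*sqrt(10)) = -2 - 2*I*sqrt(10)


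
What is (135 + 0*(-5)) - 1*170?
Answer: -35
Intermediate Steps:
(135 + 0*(-5)) - 1*170 = (135 + 0) - 170 = 135 - 170 = -35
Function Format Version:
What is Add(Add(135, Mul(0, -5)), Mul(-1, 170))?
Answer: -35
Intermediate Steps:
Add(Add(135, Mul(0, -5)), Mul(-1, 170)) = Add(Add(135, 0), -170) = Add(135, -170) = -35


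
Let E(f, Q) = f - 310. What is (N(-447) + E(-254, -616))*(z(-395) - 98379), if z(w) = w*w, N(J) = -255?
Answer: -47212074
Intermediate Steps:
E(f, Q) = -310 + f
z(w) = w²
(N(-447) + E(-254, -616))*(z(-395) - 98379) = (-255 + (-310 - 254))*((-395)² - 98379) = (-255 - 564)*(156025 - 98379) = -819*57646 = -47212074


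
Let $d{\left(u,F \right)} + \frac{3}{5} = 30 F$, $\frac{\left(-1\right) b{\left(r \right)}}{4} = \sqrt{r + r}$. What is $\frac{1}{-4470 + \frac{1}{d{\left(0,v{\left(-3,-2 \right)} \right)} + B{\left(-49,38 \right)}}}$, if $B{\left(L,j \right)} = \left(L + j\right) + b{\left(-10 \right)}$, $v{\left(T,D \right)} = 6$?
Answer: $- \frac{640964974}{2865109670045} - \frac{8 i \sqrt{5}}{573021934009} \approx -0.00022371 - 3.1218 \cdot 10^{-11} i$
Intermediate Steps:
$b{\left(r \right)} = - 4 \sqrt{2} \sqrt{r}$ ($b{\left(r \right)} = - 4 \sqrt{r + r} = - 4 \sqrt{2 r} = - 4 \sqrt{2} \sqrt{r}$)
$B{\left(L,j \right)} = L + j - 8 i \sqrt{5}$ ($B{\left(L,j \right)} = \left(L + j\right) - 4 \sqrt{2} \sqrt{-10} = \left(L + j\right) - 4 \sqrt{2} i \sqrt{10} = \left(L + j\right) - 8 i \sqrt{5} = L + j - 8 i \sqrt{5}$)
$d{\left(u,F \right)} = - \frac{3}{5} + 30 F$
$\frac{1}{-4470 + \frac{1}{d{\left(0,v{\left(-3,-2 \right)} \right)} + B{\left(-49,38 \right)}}} = \frac{1}{-4470 + \frac{1}{\left(- \frac{3}{5} + 30 \cdot 6\right) - \left(11 + 8 i \sqrt{5}\right)}} = \frac{1}{-4470 + \frac{1}{\left(- \frac{3}{5} + 180\right) - \left(11 + 8 i \sqrt{5}\right)}} = \frac{1}{-4470 + \frac{1}{\frac{897}{5} - \left(11 + 8 i \sqrt{5}\right)}} = \frac{1}{-4470 + \frac{1}{\frac{842}{5} - 8 i \sqrt{5}}}$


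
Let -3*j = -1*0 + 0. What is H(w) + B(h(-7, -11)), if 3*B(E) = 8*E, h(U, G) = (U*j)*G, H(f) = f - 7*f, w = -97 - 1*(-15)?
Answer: 492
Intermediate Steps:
j = 0 (j = -(-1*0 + 0)/3 = -(0 + 0)/3 = -1/3*0 = 0)
w = -82 (w = -97 + 15 = -82)
H(f) = -6*f
h(U, G) = 0 (h(U, G) = (U*0)*G = 0*G = 0)
B(E) = 8*E/3 (B(E) = (8*E)/3 = 8*E/3)
H(w) + B(h(-7, -11)) = -6*(-82) + (8/3)*0 = 492 + 0 = 492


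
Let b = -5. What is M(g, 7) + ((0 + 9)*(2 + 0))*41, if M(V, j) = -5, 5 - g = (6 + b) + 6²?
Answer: 733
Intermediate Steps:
g = -32 (g = 5 - ((6 - 5) + 6²) = 5 - (1 + 36) = 5 - 1*37 = 5 - 37 = -32)
M(g, 7) + ((0 + 9)*(2 + 0))*41 = -5 + ((0 + 9)*(2 + 0))*41 = -5 + (9*2)*41 = -5 + 18*41 = -5 + 738 = 733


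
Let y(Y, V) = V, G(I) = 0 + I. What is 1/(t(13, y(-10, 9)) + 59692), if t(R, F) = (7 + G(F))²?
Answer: 1/59948 ≈ 1.6681e-5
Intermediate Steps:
G(I) = I
t(R, F) = (7 + F)²
1/(t(13, y(-10, 9)) + 59692) = 1/((7 + 9)² + 59692) = 1/(16² + 59692) = 1/(256 + 59692) = 1/59948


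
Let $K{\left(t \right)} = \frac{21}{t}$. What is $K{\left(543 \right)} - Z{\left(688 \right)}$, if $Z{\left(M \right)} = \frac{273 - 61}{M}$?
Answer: $- \frac{8389}{31132} \approx -0.26947$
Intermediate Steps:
$Z{\left(M \right)} = \frac{212}{M}$ ($Z{\left(M \right)} = \frac{273 - 61}{M} = \frac{212}{M}$)
$K{\left(543 \right)} - Z{\left(688 \right)} = \frac{21}{543} - \frac{212}{688} = 21 \cdot \frac{1}{543} - 212 \cdot \frac{1}{688} = \frac{7}{181} - \frac{53}{172} = - \frac{8389}{31132}$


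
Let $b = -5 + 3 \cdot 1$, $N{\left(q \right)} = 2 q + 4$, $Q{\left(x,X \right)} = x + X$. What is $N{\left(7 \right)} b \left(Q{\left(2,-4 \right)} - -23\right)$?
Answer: $-756$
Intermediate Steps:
$Q{\left(x,X \right)} = X + x$
$N{\left(q \right)} = 4 + 2 q$
$b = -2$ ($b = -5 + 3 = -2$)
$N{\left(7 \right)} b \left(Q{\left(2,-4 \right)} - -23\right) = \left(4 + 2 \cdot 7\right) \left(-2\right) \left(\left(-4 + 2\right) - -23\right) = \left(4 + 14\right) \left(-2\right) \left(-2 + 23\right) = 18 \left(-2\right) 21 = \left(-36\right) 21 = -756$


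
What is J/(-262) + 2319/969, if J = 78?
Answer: 88666/42313 ≈ 2.0955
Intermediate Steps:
J/(-262) + 2319/969 = 78/(-262) + 2319/969 = 78*(-1/262) + 2319*(1/969) = -39/131 + 773/323 = 88666/42313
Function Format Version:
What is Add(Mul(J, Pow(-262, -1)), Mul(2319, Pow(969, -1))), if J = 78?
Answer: Rational(88666, 42313) ≈ 2.0955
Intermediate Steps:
Add(Mul(J, Pow(-262, -1)), Mul(2319, Pow(969, -1))) = Add(Mul(78, Pow(-262, -1)), Mul(2319, Pow(969, -1))) = Add(Mul(78, Rational(-1, 262)), Mul(2319, Rational(1, 969))) = Add(Rational(-39, 131), Rational(773, 323)) = Rational(88666, 42313)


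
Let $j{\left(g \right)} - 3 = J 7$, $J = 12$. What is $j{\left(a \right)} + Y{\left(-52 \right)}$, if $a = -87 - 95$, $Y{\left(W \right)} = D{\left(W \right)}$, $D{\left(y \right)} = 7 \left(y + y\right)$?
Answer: $-641$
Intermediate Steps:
$D{\left(y \right)} = 14 y$ ($D{\left(y \right)} = 7 \cdot 2 y = 14 y$)
$Y{\left(W \right)} = 14 W$
$a = -182$ ($a = -87 - 95 = -182$)
$j{\left(g \right)} = 87$ ($j{\left(g \right)} = 3 + 12 \cdot 7 = 3 + 84 = 87$)
$j{\left(a \right)} + Y{\left(-52 \right)} = 87 + 14 \left(-52\right) = 87 - 728 = -641$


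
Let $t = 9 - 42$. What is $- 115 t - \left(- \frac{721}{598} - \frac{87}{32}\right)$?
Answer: $\frac{36348109}{9568} \approx 3798.9$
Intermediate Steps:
$t = -33$ ($t = 9 - 42 = -33$)
$- 115 t - \left(- \frac{721}{598} - \frac{87}{32}\right) = \left(-115\right) \left(-33\right) - \left(- \frac{721}{598} - \frac{87}{32}\right) = 3795 - - \frac{37549}{9568} = 3795 + \left(\frac{721}{598} + \frac{87}{32}\right) = 3795 + \frac{37549}{9568} = \frac{36348109}{9568}$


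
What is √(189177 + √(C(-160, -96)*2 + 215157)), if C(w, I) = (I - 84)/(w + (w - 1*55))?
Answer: √(4729425 + 15*√597661)/5 ≈ 435.48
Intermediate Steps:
C(w, I) = (-84 + I)/(-55 + 2*w) (C(w, I) = (-84 + I)/(w + (w - 55)) = (-84 + I)/(w + (-55 + w)) = (-84 + I)/(-55 + 2*w))
√(189177 + √(C(-160, -96)*2 + 215157)) = √(189177 + √(((-84 - 96)/(-55 + 2*(-160)))*2 + 215157)) = √(189177 + √((-180/(-55 - 320))*2 + 215157)) = √(189177 + √((-180/(-375))*2 + 215157)) = √(189177 + √(-1/375*(-180)*2 + 215157)) = √(189177 + √((12/25)*2 + 215157)) = √(189177 + √(24/25 + 215157)) = √(189177 + √(5378949/25)) = √(189177 + 3*√597661/5)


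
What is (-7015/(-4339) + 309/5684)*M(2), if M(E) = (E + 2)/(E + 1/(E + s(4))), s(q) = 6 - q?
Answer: 164856044/55491471 ≈ 2.9708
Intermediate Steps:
M(E) = (2 + E)/(E + 1/(2 + E)) (M(E) = (E + 2)/(E + 1/(E + (6 - 1*4))) = (2 + E)/(E + 1/(E + (6 - 4))) = (2 + E)/(E + 1/(E + 2)) = (2 + E)/(E + 1/(2 + E)))
(-7015/(-4339) + 309/5684)*M(2) = (-7015/(-4339) + 309/5684)*((4 + 2**2 + 4*2)/(1 + 2**2 + 2*2)) = (-7015*(-1/4339) + 309*(1/5684))*((4 + 4 + 8)/(1 + 4 + 4)) = (7015/4339 + 309/5684)*(16/9) = 41214011*((1/9)*16)/24662876 = (41214011/24662876)*(16/9) = 164856044/55491471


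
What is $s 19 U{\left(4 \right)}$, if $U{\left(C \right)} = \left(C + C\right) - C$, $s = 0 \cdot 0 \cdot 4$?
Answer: $0$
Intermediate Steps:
$s = 0$ ($s = 0 \cdot 4 = 0$)
$U{\left(C \right)} = C$ ($U{\left(C \right)} = 2 C - C = C$)
$s 19 U{\left(4 \right)} = 0 \cdot 19 \cdot 4 = 0 \cdot 4 = 0$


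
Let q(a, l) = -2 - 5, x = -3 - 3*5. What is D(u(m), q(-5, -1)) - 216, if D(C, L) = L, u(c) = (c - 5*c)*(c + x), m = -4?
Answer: -223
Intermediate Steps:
x = -18 (x = -3 - 15 = -18)
q(a, l) = -7
u(c) = -4*c*(-18 + c) (u(c) = (c - 5*c)*(c - 18) = (-4*c)*(-18 + c) = -4*c*(-18 + c))
D(u(m), q(-5, -1)) - 216 = -7 - 216 = -223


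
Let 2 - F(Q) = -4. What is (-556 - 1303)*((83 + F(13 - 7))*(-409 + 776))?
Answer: -60720517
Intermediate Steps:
F(Q) = 6 (F(Q) = 2 - 1*(-4) = 2 + 4 = 6)
(-556 - 1303)*((83 + F(13 - 7))*(-409 + 776)) = (-556 - 1303)*((83 + 6)*(-409 + 776)) = -165451*367 = -1859*32663 = -60720517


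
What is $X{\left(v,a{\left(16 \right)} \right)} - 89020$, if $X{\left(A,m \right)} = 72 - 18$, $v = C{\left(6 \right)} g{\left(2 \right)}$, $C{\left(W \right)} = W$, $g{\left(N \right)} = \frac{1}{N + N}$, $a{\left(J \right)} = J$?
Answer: $-88966$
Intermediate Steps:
$g{\left(N \right)} = \frac{1}{2 N}$
$v = \frac{3}{2}$ ($v = 6 \frac{1}{2 \cdot 2} = 6 \cdot \frac{1}{2} \cdot \frac{1}{2} = 6 \cdot \frac{1}{4} = \frac{3}{2} \approx 1.5$)
$X{\left(A,m \right)} = 54$
$X{\left(v,a{\left(16 \right)} \right)} - 89020 = 54 - 89020 = -88966$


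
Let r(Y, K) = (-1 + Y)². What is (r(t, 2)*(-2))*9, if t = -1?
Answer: -72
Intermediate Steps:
(r(t, 2)*(-2))*9 = ((-1 - 1)²*(-2))*9 = ((-2)²*(-2))*9 = (4*(-2))*9 = -8*9 = -72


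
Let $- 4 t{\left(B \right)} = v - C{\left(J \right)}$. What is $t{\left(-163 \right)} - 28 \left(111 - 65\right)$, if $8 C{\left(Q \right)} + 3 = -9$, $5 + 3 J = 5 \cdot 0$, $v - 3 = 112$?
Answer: $- \frac{10537}{8} \approx -1317.1$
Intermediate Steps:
$v = 115$ ($v = 3 + 112 = 115$)
$J = - \frac{5}{3}$ ($J = - \frac{5}{3} + \frac{5 \cdot 0}{3} = - \frac{5}{3} + \frac{1}{3} \cdot 0 = - \frac{5}{3} + 0 = - \frac{5}{3} \approx -1.6667$)
$C{\left(Q \right)} = - \frac{3}{2}$ ($C{\left(Q \right)} = - \frac{3}{8} + \frac{1}{8} \left(-9\right) = - \frac{3}{8} - \frac{9}{8} = - \frac{3}{2}$)
$t{\left(B \right)} = - \frac{233}{8}$ ($t{\left(B \right)} = - \frac{115 - - \frac{3}{2}}{4} = - \frac{115 + \frac{3}{2}}{4} = \left(- \frac{1}{4}\right) \frac{233}{2} = - \frac{233}{8}$)
$t{\left(-163 \right)} - 28 \left(111 - 65\right) = - \frac{233}{8} - 28 \left(111 - 65\right) = - \frac{233}{8} - 1288 = - \frac{10537}{8}$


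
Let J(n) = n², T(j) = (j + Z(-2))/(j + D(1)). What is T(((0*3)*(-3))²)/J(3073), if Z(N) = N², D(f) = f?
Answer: 4/9443329 ≈ 4.2358e-7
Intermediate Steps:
T(j) = (4 + j)/(1 + j) (T(j) = (j + (-2)²)/(j + 1) = (j + 4)/(1 + j) = (4 + j)/(1 + j))
T(((0*3)*(-3))²)/J(3073) = ((4 + ((0*3)*(-3))²)/(1 + ((0*3)*(-3))²))/(3073²) = ((4 + (0*(-3))²)/(1 + (0*(-3))²))/9443329 = ((4 + 0²)/(1 + 0²))*(1/9443329) = ((4 + 0)/(1 + 0))*(1/9443329) = (4/1)*(1/9443329) = (1*4)*(1/9443329) = 4*(1/9443329) = 4/9443329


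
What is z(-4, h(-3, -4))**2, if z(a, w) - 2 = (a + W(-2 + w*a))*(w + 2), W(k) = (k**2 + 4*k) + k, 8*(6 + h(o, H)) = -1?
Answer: 6574452889/1024 ≈ 6.4204e+6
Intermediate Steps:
h(o, H) = -49/8 (h(o, H) = -6 + (1/8)*(-1) = -6 - 1/8 = -49/8)
W(k) = k**2 + 5*k
z(a, w) = 2 + (2 + w)*(a + (-2 + a*w)*(3 + a*w)) (z(a, w) = 2 + (a + (-2 + w*a)*(5 + (-2 + w*a)))*(w + 2) = 2 + (a + (-2 + a*w)*(5 + (-2 + a*w)))*(2 + w) = 2 + (a + (-2 + a*w)*(3 + a*w))*(2 + w) = 2 + (2 + w)*(a + (-2 + a*w)*(3 + a*w)))
z(-4, h(-3, -4))**2 = (2 + 2*(-4) - 4*(-49/8) + 2*(-2 - 4*(-49/8))*(3 - 4*(-49/8)) - 49*(-2 - 4*(-49/8))*(3 - 4*(-49/8))/8)**2 = (2 - 8 + 49/2 + 2*(-2 + 49/2)*(3 + 49/2) - 49*(-2 + 49/2)*(3 + 49/2)/8)**2 = (2 - 8 + 49/2 + 2*(45/2)*(55/2) - 49/8*45/2*55/2)**2 = (2 - 8 + 49/2 + 2475/2 - 121275/32)**2 = (-81083/32)**2 = 6574452889/1024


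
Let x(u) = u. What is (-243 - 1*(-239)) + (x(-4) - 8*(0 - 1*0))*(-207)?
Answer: 824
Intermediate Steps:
(-243 - 1*(-239)) + (x(-4) - 8*(0 - 1*0))*(-207) = (-243 - 1*(-239)) + (-4 - 8*(0 - 1*0))*(-207) = (-243 + 239) + (-4 - 8*(0 + 0))*(-207) = -4 + (-4 - 8*0)*(-207) = -4 + (-4 + 0)*(-207) = -4 - 4*(-207) = -4 + 828 = 824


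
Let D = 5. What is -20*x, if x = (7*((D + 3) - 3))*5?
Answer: -3500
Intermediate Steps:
x = 175 (x = (7*((5 + 3) - 3))*5 = (7*(8 - 3))*5 = (7*5)*5 = 35*5 = 175)
-20*x = -20*175 = -3500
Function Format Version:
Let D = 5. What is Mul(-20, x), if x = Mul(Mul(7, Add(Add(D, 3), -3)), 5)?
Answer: -3500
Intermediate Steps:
x = 175 (x = Mul(Mul(7, Add(Add(5, 3), -3)), 5) = Mul(Mul(7, Add(8, -3)), 5) = Mul(Mul(7, 5), 5) = Mul(35, 5) = 175)
Mul(-20, x) = Mul(-20, 175) = -3500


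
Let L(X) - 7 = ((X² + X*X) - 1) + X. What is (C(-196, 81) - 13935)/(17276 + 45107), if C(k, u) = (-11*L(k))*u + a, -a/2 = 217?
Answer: -68302391/62383 ≈ -1094.9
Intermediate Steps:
a = -434 (a = -2*217 = -434)
L(X) = 6 + X + 2*X² (L(X) = 7 + (((X² + X*X) - 1) + X) = 7 + (((X² + X²) - 1) + X) = 7 + ((2*X² - 1) + X) = 7 + ((-1 + 2*X²) + X) = 7 + (-1 + X + 2*X²) = 6 + X + 2*X²)
C(k, u) = -434 + u*(-66 - 22*k² - 11*k) (C(k, u) = (-11*(6 + k + 2*k²))*u - 434 = (-66 - 22*k² - 11*k)*u - 434 = u*(-66 - 22*k² - 11*k) - 434 = -434 + u*(-66 - 22*k² - 11*k))
(C(-196, 81) - 13935)/(17276 + 45107) = ((-434 - 11*81*(6 - 196 + 2*(-196)²)) - 13935)/(17276 + 45107) = ((-434 - 11*81*(6 - 196 + 2*38416)) - 13935)/62383 = ((-434 - 11*81*(6 - 196 + 76832)) - 13935)*(1/62383) = ((-434 - 11*81*76642) - 13935)*(1/62383) = ((-434 - 68288022) - 13935)*(1/62383) = (-68288456 - 13935)*(1/62383) = -68302391*1/62383 = -68302391/62383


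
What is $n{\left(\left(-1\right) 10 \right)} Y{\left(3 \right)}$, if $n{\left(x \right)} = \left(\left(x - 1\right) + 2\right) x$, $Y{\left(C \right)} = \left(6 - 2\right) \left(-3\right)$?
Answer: $-1080$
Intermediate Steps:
$Y{\left(C \right)} = -12$ ($Y{\left(C \right)} = 4 \left(-3\right) = -12$)
$n{\left(x \right)} = x \left(1 + x\right)$ ($n{\left(x \right)} = \left(\left(x - 1\right) + 2\right) x = \left(\left(-1 + x\right) + 2\right) x = \left(1 + x\right) x = x \left(1 + x\right)$)
$n{\left(\left(-1\right) 10 \right)} Y{\left(3 \right)} = \left(-1\right) 10 \left(1 - 10\right) \left(-12\right) = - 10 \left(1 - 10\right) \left(-12\right) = \left(-10\right) \left(-9\right) \left(-12\right) = 90 \left(-12\right) = -1080$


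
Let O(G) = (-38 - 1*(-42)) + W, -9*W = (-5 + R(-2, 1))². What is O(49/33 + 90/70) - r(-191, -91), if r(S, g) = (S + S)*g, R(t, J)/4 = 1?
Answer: -312823/9 ≈ -34758.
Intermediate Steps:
R(t, J) = 4 (R(t, J) = 4*1 = 4)
W = -⅑ (W = -(-5 + 4)²/9 = -⅑*(-1)² = -⅑*1 = -⅑ ≈ -0.11111)
O(G) = 35/9 (O(G) = (-38 - 1*(-42)) - ⅑ = (-38 + 42) - ⅑ = 4 - ⅑ = 35/9)
r(S, g) = 2*S*g (r(S, g) = (2*S)*g = 2*S*g)
O(49/33 + 90/70) - r(-191, -91) = 35/9 - 2*(-191)*(-91) = 35/9 - 1*34762 = 35/9 - 34762 = -312823/9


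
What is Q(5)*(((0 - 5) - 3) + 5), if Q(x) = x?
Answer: -15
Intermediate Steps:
Q(5)*(((0 - 5) - 3) + 5) = 5*(((0 - 5) - 3) + 5) = 5*((-5 - 3) + 5) = 5*(-8 + 5) = 5*(-3) = -15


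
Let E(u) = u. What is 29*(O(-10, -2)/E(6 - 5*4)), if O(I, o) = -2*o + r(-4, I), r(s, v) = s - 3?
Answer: 87/14 ≈ 6.2143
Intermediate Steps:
r(s, v) = -3 + s
O(I, o) = -7 - 2*o (O(I, o) = -2*o + (-3 - 4) = -2*o - 7 = -7 - 2*o)
29*(O(-10, -2)/E(6 - 5*4)) = 29*((-7 - 2*(-2))/(6 - 5*4)) = 29*((-7 + 4)/(6 - 20)) = 29*(-3/(-14)) = 29*(-3*(-1/14)) = 29*(3/14) = 87/14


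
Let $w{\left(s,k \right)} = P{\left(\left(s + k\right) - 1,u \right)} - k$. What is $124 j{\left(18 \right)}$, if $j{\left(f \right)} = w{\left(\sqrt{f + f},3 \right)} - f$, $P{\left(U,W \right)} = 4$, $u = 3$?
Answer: $-2108$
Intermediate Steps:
$w{\left(s,k \right)} = 4 - k$
$j{\left(f \right)} = 1 - f$ ($j{\left(f \right)} = \left(4 - 3\right) - f = 1 - f$)
$124 j{\left(18 \right)} = 124 \left(1 - 18\right) = 124 \left(-17\right) = -2108$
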